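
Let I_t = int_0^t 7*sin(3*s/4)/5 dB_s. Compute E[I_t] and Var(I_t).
E[I_t] = 0; Var(I_t) = 49*t/50 - 49*sin(3*t/2)/75

The Itô integral of a deterministic integrand f(s) has mean 0 because each increment f(s) * (B_{s+ds} - B_s) has mean 0. By the Itô isometry:
  Var( int_0^t f(s) dB_s ) = E[ (int_0^t f(s) dB_s)^2 ] = int_0^t f(s)^2 ds.
Here f(s) = 7*sin(3*s/4)/5, so f(s)^2 = 49*sin(3*s/4)^2/25. Integrate:
  int_0^t (49*sin(3*s/4)^2/25) ds = 49*t/50 - 49*sin(3*t/2)/75.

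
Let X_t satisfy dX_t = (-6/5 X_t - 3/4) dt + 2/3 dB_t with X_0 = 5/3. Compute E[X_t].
E[X_t] = -5/8 + 55*exp(-6*t/5)/24

Taking expectations and using E[dB_t] = 0, the mean m(t) = E[X_t] satisfies the ODE m'(t) = a m(t) + b with m(0) = x_0. With a = -6/5, b = -3/4, x_0 = 5/3, the solution is
  m(t) = x_0 * exp(a t) + (b/a) * (exp(a t) - 1)
       = (5/3) * exp((-6/5) t) + ((-3/4)/(-6/5)) * (exp((-6/5) t) - 1)
       = -5/8 + 55*exp(-6*t/5)/24.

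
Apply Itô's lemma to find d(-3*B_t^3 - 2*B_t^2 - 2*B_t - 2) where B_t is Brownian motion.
d(-3*B_t^3 - 2*B_t^2 - 2*B_t - 2) = (-9*B_t - 2) dt + (-9*B_t^2 - 4*B_t - 2) dB_t

Itô's formula for f(B_t) gives d f(B_t) = f'(B_t) dB_t + (1/2) f''(B_t) dt. Compute derivatives of f(x) = -3*x^3 - 2*x^2 - 2*x - 2:
  f'(x)  = -9*x^2 - 4*x - 2
  f''(x) = -18*x - 4
Substitute x = B_t and multiply the f'' term by 1/2:
  drift     = (1/2) * (-18*x - 4) evaluated at B_t = -9*B_t - 2
  diffusion = (-9*x^2 - 4*x - 2) evaluated at B_t = -9*B_t^2 - 4*B_t - 2
Therefore d(-3*B_t^3 - 2*B_t^2 - 2*B_t - 2) = (-9*B_t - 2) dt + (-9*B_t^2 - 4*B_t - 2) dB_t.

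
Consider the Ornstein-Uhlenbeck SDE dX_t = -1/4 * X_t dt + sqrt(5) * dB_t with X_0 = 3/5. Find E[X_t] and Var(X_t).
E[X_t] = 3*exp(-t/4)/5; Var(X_t) = 10 - 10*exp(-t/2)

The OU SDE dX = -theta X dt + sigma dB admits the integrating factor exp(theta t): d(exp(theta t) X_t) = sigma exp(theta t) dB_t. Integrating from 0 to t:
  X_t = x_0 * exp(-theta t) + sigma * int_0^t exp(-theta (t-s)) dB_s.
The Itô integral has mean 0 and (by the Itô isometry) variance sigma^2 * int_0^t exp(-2 theta (t - s)) ds = sigma^2 * (1 - exp(-2 theta t)) / (2 theta).
With theta = 1/4, sigma = sqrt(5), x_0 = 3/5:
  E[X_t] = 3/5 * exp(-1/4 t) = 3*exp(-t/4)/5
  Var(X_t) = (sqrt(5))^2 * (1 - exp(-2*1/4 t)) / (2 * 1/4) = 10 - 10*exp(-t/2).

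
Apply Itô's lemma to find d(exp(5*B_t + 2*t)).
d(exp(5*B_t + 2*t)) = (29*exp(5*B_t + 2*t)/2) dt + (5*exp(5*B_t + 2*t)) dB_t

Itô's formula for f(t, x): d f(t, B_t) = (f_t + (1/2) f_xx) dt + f_x dB_t. Compute partials of f(t, x) = exp(2*t + 5*x):
  f_t(t,x)  = 2*exp(2*t + 5*x)
  f_x(t,x)  = 5*exp(2*t + 5*x)
  f_xx(t,x) = 25*exp(2*t + 5*x)
Assemble drift = f_t + (1/2) f_xx = 29*exp(2*t + 5*x)/2 and diffusion = f_x = 5*exp(2*t + 5*x). Substituting x = B_t:
  d(exp(5*B_t + 2*t)) = (29*exp(5*B_t + 2*t)/2) dt + (5*exp(5*B_t + 2*t)) dB_t.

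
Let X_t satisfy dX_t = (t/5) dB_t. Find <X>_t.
<X>_t = t^3/75

For an Itô process dX_t = a(t) dt + b(t) dB_t, the quadratic variation is <X>_t = int_0^t b(s)^2 ds (the drift term does not contribute). Here b(s) = s/5, so
  b(s)^2 = s^2/25.
Integrating from 0 to t:
  <X>_t = int_0^t (s^2/25) ds = t^3/75.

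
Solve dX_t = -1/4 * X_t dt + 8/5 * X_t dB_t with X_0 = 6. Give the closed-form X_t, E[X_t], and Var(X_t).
X_t = 6 * exp((-153/100) t + (8/5) B_t); E[X_t] = 6*exp(-t/4); Var(X_t) = (36*exp(64*t/25) - 36)*exp(-t/2)

For GBM dX = mu X dt + sigma X dB with X_0 = x_0, apply Itô to Y = log X: dY = (mu - sigma^2/2) dt + sigma dB, so Y_t = log(x_0) + (mu - sigma^2/2) t + sigma B_t and hence X_t = x_0 * exp((mu - sigma^2/2) t + sigma B_t).
With mu = -1/4, sigma = 8/5, x_0 = 6, this gives:
  X_t = 6 * exp((-153/100) * t + (8/5) * B_t).
Since sigma*B_t ~ Normal(0, sigma^2 t), E[exp(sigma*B_t)] = exp(sigma^2 t / 2); so E[X_t] = x_0 * exp((mu - sigma^2/2) t) * exp(sigma^2 t / 2) = x_0 * exp(mu t) = 6*exp(-t/4).
Var(X_t) = E[X_t^2] - (E[X_t])^2 = x_0^2 * exp(2 mu t) * (exp(sigma^2 t) - 1) = (36*exp(64*t/25) - 36)*exp(-t/2).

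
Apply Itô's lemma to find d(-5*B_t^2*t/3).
d(-5*B_t^2*t/3) = (-5*B_t^2/3 - 5*t/3) dt + (-10*B_t*t/3) dB_t

Itô's formula for f(t, x): d f(t, B_t) = (f_t + (1/2) f_xx) dt + f_x dB_t. Compute partials of f(t, x) = -5*t*x^2/3:
  f_t(t,x)  = -5*x^2/3
  f_x(t,x)  = -10*t*x/3
  f_xx(t,x) = -10*t/3
Assemble drift = f_t + (1/2) f_xx = -5*t/3 - 5*x^2/3 and diffusion = f_x = -10*t*x/3. Substituting x = B_t:
  d(-5*B_t^2*t/3) = (-5*B_t^2/3 - 5*t/3) dt + (-10*B_t*t/3) dB_t.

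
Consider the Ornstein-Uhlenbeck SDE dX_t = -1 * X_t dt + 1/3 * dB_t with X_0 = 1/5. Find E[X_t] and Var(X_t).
E[X_t] = exp(-t)/5; Var(X_t) = 1/18 - exp(-2*t)/18

The OU SDE dX = -theta X dt + sigma dB admits the integrating factor exp(theta t): d(exp(theta t) X_t) = sigma exp(theta t) dB_t. Integrating from 0 to t:
  X_t = x_0 * exp(-theta t) + sigma * int_0^t exp(-theta (t-s)) dB_s.
The Itô integral has mean 0 and (by the Itô isometry) variance sigma^2 * int_0^t exp(-2 theta (t - s)) ds = sigma^2 * (1 - exp(-2 theta t)) / (2 theta).
With theta = 1, sigma = 1/3, x_0 = 1/5:
  E[X_t] = 1/5 * exp(-1 t) = exp(-t)/5
  Var(X_t) = (1/3)^2 * (1 - exp(-2*1 t)) / (2 * 1) = 1/18 - exp(-2*t)/18.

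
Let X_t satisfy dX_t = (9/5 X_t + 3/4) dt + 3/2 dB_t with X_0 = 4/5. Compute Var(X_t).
Var(X_t) = 5*exp(18*t/5)/8 - 5/8

The variance V(t) = Var(X_t) satisfies V'(t) = 2 a V(t) + c^2 with V(0) = 0 (drift coefficient is linear in X, diffusion is constant). With a = 9/5, c = 3/2, the solution is
  V(t) = (c^2 / (2 a)) * (exp(2 a t) - 1)
       = ((3/2)^2 / (2*(9/5))) * (exp((18/5) t) - 1)
       = 5*exp(18*t/5)/8 - 5/8.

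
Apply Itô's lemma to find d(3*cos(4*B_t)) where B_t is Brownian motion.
d(3*cos(4*B_t)) = (-24*cos(4*B_t)) dt + (-12*sin(4*B_t)) dB_t

Itô's formula for f(B_t) gives d f(B_t) = f'(B_t) dB_t + (1/2) f''(B_t) dt. Compute derivatives of f(x) = 3*cos(4*x):
  f'(x)  = -12*sin(4*x)
  f''(x) = -48*cos(4*x)
Substitute x = B_t and multiply the f'' term by 1/2:
  drift     = (1/2) * (-48*cos(4*x)) evaluated at B_t = -24*cos(4*B_t)
  diffusion = (-12*sin(4*x)) evaluated at B_t = -12*sin(4*B_t)
Therefore d(3*cos(4*B_t)) = (-24*cos(4*B_t)) dt + (-12*sin(4*B_t)) dB_t.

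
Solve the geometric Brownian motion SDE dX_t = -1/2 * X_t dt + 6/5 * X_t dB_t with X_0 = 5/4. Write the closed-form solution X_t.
X_t = 5/4 * exp((-61/50) * t + (6/5) * B_t)

For GBM dX = mu X dt + sigma X dB with X_0 = x_0, apply Itô to Y = log X: dY = (mu - sigma^2/2) dt + sigma dB, so Y_t = log(x_0) + (mu - sigma^2/2) t + sigma B_t and hence X_t = x_0 * exp((mu - sigma^2/2) t + sigma B_t).
With mu = -1/2, sigma = 6/5, x_0 = 5/4, this gives:
  X_t = 5/4 * exp((-61/50) * t + (6/5) * B_t).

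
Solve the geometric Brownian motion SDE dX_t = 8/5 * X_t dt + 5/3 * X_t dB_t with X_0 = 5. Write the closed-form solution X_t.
X_t = 5 * exp((19/90) * t + (5/3) * B_t)

For GBM dX = mu X dt + sigma X dB with X_0 = x_0, apply Itô to Y = log X: dY = (mu - sigma^2/2) dt + sigma dB, so Y_t = log(x_0) + (mu - sigma^2/2) t + sigma B_t and hence X_t = x_0 * exp((mu - sigma^2/2) t + sigma B_t).
With mu = 8/5, sigma = 5/3, x_0 = 5, this gives:
  X_t = 5 * exp((19/90) * t + (5/3) * B_t).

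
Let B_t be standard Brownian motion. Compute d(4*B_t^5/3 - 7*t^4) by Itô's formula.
d(4*B_t^5/3 - 7*t^4) = (40*B_t^3/3 - 28*t^3) dt + (20*B_t^4/3) dB_t

Itô's formula for f(t, x): d f(t, B_t) = (f_t + (1/2) f_xx) dt + f_x dB_t. Compute partials of f(t, x) = -7*t^4 + 4*x^5/3:
  f_t(t,x)  = -28*t^3
  f_x(t,x)  = 20*x^4/3
  f_xx(t,x) = 80*x^3/3
Assemble drift = f_t + (1/2) f_xx = -28*t^3 + 40*x^3/3 and diffusion = f_x = 20*x^4/3. Substituting x = B_t:
  d(4*B_t^5/3 - 7*t^4) = (40*B_t^3/3 - 28*t^3) dt + (20*B_t^4/3) dB_t.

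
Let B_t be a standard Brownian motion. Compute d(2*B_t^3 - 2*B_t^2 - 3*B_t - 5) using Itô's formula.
d(2*B_t^3 - 2*B_t^2 - 3*B_t - 5) = (6*B_t - 2) dt + (6*B_t^2 - 4*B_t - 3) dB_t

Itô's formula for f(B_t) gives d f(B_t) = f'(B_t) dB_t + (1/2) f''(B_t) dt. Compute derivatives of f(x) = 2*x^3 - 2*x^2 - 3*x - 5:
  f'(x)  = 6*x^2 - 4*x - 3
  f''(x) = 12*x - 4
Substitute x = B_t and multiply the f'' term by 1/2:
  drift     = (1/2) * (12*x - 4) evaluated at B_t = 6*B_t - 2
  diffusion = (6*x^2 - 4*x - 3) evaluated at B_t = 6*B_t^2 - 4*B_t - 3
Therefore d(2*B_t^3 - 2*B_t^2 - 3*B_t - 5) = (6*B_t - 2) dt + (6*B_t^2 - 4*B_t - 3) dB_t.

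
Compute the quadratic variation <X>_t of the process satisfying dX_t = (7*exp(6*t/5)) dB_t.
<X>_t = 245*exp(12*t/5)/12 - 245/12

For an Itô process dX_t = a(t) dt + b(t) dB_t, the quadratic variation is <X>_t = int_0^t b(s)^2 ds (the drift term does not contribute). Here b(s) = 7*exp(6*s/5), so
  b(s)^2 = 49*exp(12*s/5).
Integrating from 0 to t:
  <X>_t = int_0^t (49*exp(12*s/5)) ds = 245*exp(12*t/5)/12 - 245/12.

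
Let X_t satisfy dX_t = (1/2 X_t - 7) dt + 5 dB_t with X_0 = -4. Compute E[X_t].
E[X_t] = 14 - 18*exp(t/2)

Taking expectations and using E[dB_t] = 0, the mean m(t) = E[X_t] satisfies the ODE m'(t) = a m(t) + b with m(0) = x_0. With a = 1/2, b = -7, x_0 = -4, the solution is
  m(t) = x_0 * exp(a t) + (b/a) * (exp(a t) - 1)
       = (-4) * exp((1/2) t) + ((-7)/(1/2)) * (exp((1/2) t) - 1)
       = 14 - 18*exp(t/2).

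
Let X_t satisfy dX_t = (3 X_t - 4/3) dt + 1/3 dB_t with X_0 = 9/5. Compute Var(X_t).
Var(X_t) = exp(6*t)/54 - 1/54

The variance V(t) = Var(X_t) satisfies V'(t) = 2 a V(t) + c^2 with V(0) = 0 (drift coefficient is linear in X, diffusion is constant). With a = 3, c = 1/3, the solution is
  V(t) = (c^2 / (2 a)) * (exp(2 a t) - 1)
       = ((1/3)^2 / (2*3)) * (exp(6 t) - 1)
       = exp(6*t)/54 - 1/54.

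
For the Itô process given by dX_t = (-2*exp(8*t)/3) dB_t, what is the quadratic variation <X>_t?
<X>_t = exp(16*t)/36 - 1/36

For an Itô process dX_t = a(t) dt + b(t) dB_t, the quadratic variation is <X>_t = int_0^t b(s)^2 ds (the drift term does not contribute). Here b(s) = -2*exp(8*s)/3, so
  b(s)^2 = 4*exp(16*s)/9.
Integrating from 0 to t:
  <X>_t = int_0^t (4*exp(16*s)/9) ds = exp(16*t)/36 - 1/36.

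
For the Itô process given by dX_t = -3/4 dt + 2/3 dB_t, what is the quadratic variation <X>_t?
<X>_t = 4*t/9

For an Itô process dX_t = a(t) dt + b(t) dB_t, the quadratic variation is <X>_t = int_0^t b(s)^2 ds (the drift term does not contribute). Here b(s) = 2/3, so
  b(s)^2 = 4/9.
Integrating from 0 to t:
  <X>_t = int_0^t (4/9) ds = 4*t/9.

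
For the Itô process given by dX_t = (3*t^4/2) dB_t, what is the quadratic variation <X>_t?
<X>_t = t^9/4

For an Itô process dX_t = a(t) dt + b(t) dB_t, the quadratic variation is <X>_t = int_0^t b(s)^2 ds (the drift term does not contribute). Here b(s) = 3*s^4/2, so
  b(s)^2 = 9*s^8/4.
Integrating from 0 to t:
  <X>_t = int_0^t (9*s^8/4) ds = t^9/4.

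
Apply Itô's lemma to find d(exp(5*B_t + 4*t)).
d(exp(5*B_t + 4*t)) = (33*exp(5*B_t + 4*t)/2) dt + (5*exp(5*B_t + 4*t)) dB_t

Itô's formula for f(t, x): d f(t, B_t) = (f_t + (1/2) f_xx) dt + f_x dB_t. Compute partials of f(t, x) = exp(4*t + 5*x):
  f_t(t,x)  = 4*exp(4*t + 5*x)
  f_x(t,x)  = 5*exp(4*t + 5*x)
  f_xx(t,x) = 25*exp(4*t + 5*x)
Assemble drift = f_t + (1/2) f_xx = 33*exp(4*t + 5*x)/2 and diffusion = f_x = 5*exp(4*t + 5*x). Substituting x = B_t:
  d(exp(5*B_t + 4*t)) = (33*exp(5*B_t + 4*t)/2) dt + (5*exp(5*B_t + 4*t)) dB_t.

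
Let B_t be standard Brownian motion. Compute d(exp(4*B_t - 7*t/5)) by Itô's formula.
d(exp(4*B_t - 7*t/5)) = (33*exp(4*B_t - 7*t/5)/5) dt + (4*exp(4*B_t - 7*t/5)) dB_t

Itô's formula for f(t, x): d f(t, B_t) = (f_t + (1/2) f_xx) dt + f_x dB_t. Compute partials of f(t, x) = exp(-7*t/5 + 4*x):
  f_t(t,x)  = -7*exp(-7*t/5 + 4*x)/5
  f_x(t,x)  = 4*exp(-7*t/5 + 4*x)
  f_xx(t,x) = 16*exp(-7*t/5 + 4*x)
Assemble drift = f_t + (1/2) f_xx = 33*exp(-7*t/5 + 4*x)/5 and diffusion = f_x = 4*exp(-7*t/5 + 4*x). Substituting x = B_t:
  d(exp(4*B_t - 7*t/5)) = (33*exp(4*B_t - 7*t/5)/5) dt + (4*exp(4*B_t - 7*t/5)) dB_t.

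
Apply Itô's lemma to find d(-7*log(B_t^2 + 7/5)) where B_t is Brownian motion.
d(-7*log(B_t^2 + 7/5)) = (35*(5*B_t^2 - 7)/(5*B_t^2 + 7)^2) dt + (-70*B_t/(5*B_t^2 + 7)) dB_t

Itô's formula for f(B_t) gives d f(B_t) = f'(B_t) dB_t + (1/2) f''(B_t) dt. Compute derivatives of f(x) = -7*log(x^2 + 7/5):
  f'(x)  = -70*x/(5*x^2 + 7)
  f''(x) = 70*(5*x^2 - 7)/(5*x^2 + 7)^2
Substitute x = B_t and multiply the f'' term by 1/2:
  drift     = (1/2) * (70*(5*x^2 - 7)/(5*x^2 + 7)^2) evaluated at B_t = 35*(5*B_t^2 - 7)/(5*B_t^2 + 7)^2
  diffusion = (-70*x/(5*x^2 + 7)) evaluated at B_t = -70*B_t/(5*B_t^2 + 7)
Therefore d(-7*log(B_t^2 + 7/5)) = (35*(5*B_t^2 - 7)/(5*B_t^2 + 7)^2) dt + (-70*B_t/(5*B_t^2 + 7)) dB_t.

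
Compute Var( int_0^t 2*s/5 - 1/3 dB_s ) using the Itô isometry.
Var = t*(12*t^2 - 30*t + 25)/225

The Itô integral of a deterministic integrand f(s) has mean 0 because each increment f(s) * (B_{s+ds} - B_s) has mean 0. By the Itô isometry:
  Var( int_0^t f(s) dB_s ) = E[ (int_0^t f(s) dB_s)^2 ] = int_0^t f(s)^2 ds.
Here f(s) = 2*s/5 - 1/3, so f(s)^2 = (6*s - 5)^2/225. Integrate:
  int_0^t ((6*s - 5)^2/225) ds = t*(12*t^2 - 30*t + 25)/225.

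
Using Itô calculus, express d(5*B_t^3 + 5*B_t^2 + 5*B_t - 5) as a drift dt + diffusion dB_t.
d(5*B_t^3 + 5*B_t^2 + 5*B_t - 5) = (15*B_t + 5) dt + (15*B_t^2 + 10*B_t + 5) dB_t

Itô's formula for f(B_t) gives d f(B_t) = f'(B_t) dB_t + (1/2) f''(B_t) dt. Compute derivatives of f(x) = 5*x^3 + 5*x^2 + 5*x - 5:
  f'(x)  = 15*x^2 + 10*x + 5
  f''(x) = 30*x + 10
Substitute x = B_t and multiply the f'' term by 1/2:
  drift     = (1/2) * (30*x + 10) evaluated at B_t = 15*B_t + 5
  diffusion = (15*x^2 + 10*x + 5) evaluated at B_t = 15*B_t^2 + 10*B_t + 5
Therefore d(5*B_t^3 + 5*B_t^2 + 5*B_t - 5) = (15*B_t + 5) dt + (15*B_t^2 + 10*B_t + 5) dB_t.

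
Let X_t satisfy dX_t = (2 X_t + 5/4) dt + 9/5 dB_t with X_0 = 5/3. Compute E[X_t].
E[X_t] = 55*exp(2*t)/24 - 5/8

Taking expectations and using E[dB_t] = 0, the mean m(t) = E[X_t] satisfies the ODE m'(t) = a m(t) + b with m(0) = x_0. With a = 2, b = 5/4, x_0 = 5/3, the solution is
  m(t) = x_0 * exp(a t) + (b/a) * (exp(a t) - 1)
       = (5/3) * exp(2 t) + ((5/4)/2) * (exp(2 t) - 1)
       = 55*exp(2*t)/24 - 5/8.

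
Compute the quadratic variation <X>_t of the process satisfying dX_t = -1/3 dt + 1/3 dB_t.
<X>_t = t/9

For an Itô process dX_t = a(t) dt + b(t) dB_t, the quadratic variation is <X>_t = int_0^t b(s)^2 ds (the drift term does not contribute). Here b(s) = 1/3, so
  b(s)^2 = 1/9.
Integrating from 0 to t:
  <X>_t = int_0^t (1/9) ds = t/9.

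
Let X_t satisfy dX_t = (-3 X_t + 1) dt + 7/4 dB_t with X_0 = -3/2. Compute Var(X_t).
Var(X_t) = 49/96 - 49*exp(-6*t)/96

The variance V(t) = Var(X_t) satisfies V'(t) = 2 a V(t) + c^2 with V(0) = 0 (drift coefficient is linear in X, diffusion is constant). With a = -3, c = 7/4, the solution is
  V(t) = (c^2 / (2 a)) * (exp(2 a t) - 1)
       = ((7/4)^2 / (2*(-3))) * (exp((-6) t) - 1)
       = 49/96 - 49*exp(-6*t)/96.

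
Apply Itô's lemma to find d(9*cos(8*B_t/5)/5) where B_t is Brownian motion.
d(9*cos(8*B_t/5)/5) = (-288*cos(8*B_t/5)/125) dt + (-72*sin(8*B_t/5)/25) dB_t

Itô's formula for f(B_t) gives d f(B_t) = f'(B_t) dB_t + (1/2) f''(B_t) dt. Compute derivatives of f(x) = 9*cos(8*x/5)/5:
  f'(x)  = -72*sin(8*x/5)/25
  f''(x) = -576*cos(8*x/5)/125
Substitute x = B_t and multiply the f'' term by 1/2:
  drift     = (1/2) * (-576*cos(8*x/5)/125) evaluated at B_t = -288*cos(8*B_t/5)/125
  diffusion = (-72*sin(8*x/5)/25) evaluated at B_t = -72*sin(8*B_t/5)/25
Therefore d(9*cos(8*B_t/5)/5) = (-288*cos(8*B_t/5)/125) dt + (-72*sin(8*B_t/5)/25) dB_t.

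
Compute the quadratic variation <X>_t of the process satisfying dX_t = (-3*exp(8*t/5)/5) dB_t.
<X>_t = 9*exp(16*t/5)/80 - 9/80

For an Itô process dX_t = a(t) dt + b(t) dB_t, the quadratic variation is <X>_t = int_0^t b(s)^2 ds (the drift term does not contribute). Here b(s) = -3*exp(8*s/5)/5, so
  b(s)^2 = 9*exp(16*s/5)/25.
Integrating from 0 to t:
  <X>_t = int_0^t (9*exp(16*s/5)/25) ds = 9*exp(16*t/5)/80 - 9/80.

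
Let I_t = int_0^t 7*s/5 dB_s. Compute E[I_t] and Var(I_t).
E[I_t] = 0; Var(I_t) = 49*t^3/75

The Itô integral of a deterministic integrand f(s) has mean 0 because each increment f(s) * (B_{s+ds} - B_s) has mean 0. By the Itô isometry:
  Var( int_0^t f(s) dB_s ) = E[ (int_0^t f(s) dB_s)^2 ] = int_0^t f(s)^2 ds.
Here f(s) = 7*s/5, so f(s)^2 = 49*s^2/25. Integrate:
  int_0^t (49*s^2/25) ds = 49*t^3/75.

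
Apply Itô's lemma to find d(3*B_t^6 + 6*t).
d(3*B_t^6 + 6*t) = (45*B_t^4 + 6) dt + (18*B_t^5) dB_t

Itô's formula for f(t, x): d f(t, B_t) = (f_t + (1/2) f_xx) dt + f_x dB_t. Compute partials of f(t, x) = 6*t + 3*x^6:
  f_t(t,x)  = 6
  f_x(t,x)  = 18*x^5
  f_xx(t,x) = 90*x^4
Assemble drift = f_t + (1/2) f_xx = 45*x^4 + 6 and diffusion = f_x = 18*x^5. Substituting x = B_t:
  d(3*B_t^6 + 6*t) = (45*B_t^4 + 6) dt + (18*B_t^5) dB_t.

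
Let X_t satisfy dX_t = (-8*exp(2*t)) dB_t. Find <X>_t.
<X>_t = 16*exp(4*t) - 16

For an Itô process dX_t = a(t) dt + b(t) dB_t, the quadratic variation is <X>_t = int_0^t b(s)^2 ds (the drift term does not contribute). Here b(s) = -8*exp(2*s), so
  b(s)^2 = 64*exp(4*s).
Integrating from 0 to t:
  <X>_t = int_0^t (64*exp(4*s)) ds = 16*exp(4*t) - 16.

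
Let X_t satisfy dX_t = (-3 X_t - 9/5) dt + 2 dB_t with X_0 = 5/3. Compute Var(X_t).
Var(X_t) = 2/3 - 2*exp(-6*t)/3

The variance V(t) = Var(X_t) satisfies V'(t) = 2 a V(t) + c^2 with V(0) = 0 (drift coefficient is linear in X, diffusion is constant). With a = -3, c = 2, the solution is
  V(t) = (c^2 / (2 a)) * (exp(2 a t) - 1)
       = (2^2 / (2*(-3))) * (exp((-6) t) - 1)
       = 2/3 - 2*exp(-6*t)/3.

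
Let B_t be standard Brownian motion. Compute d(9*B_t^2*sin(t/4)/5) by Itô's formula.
d(9*B_t^2*sin(t/4)/5) = (9*B_t^2*cos(t/4)/20 + 9*sin(t/4)/5) dt + (18*B_t*sin(t/4)/5) dB_t

Itô's formula for f(t, x): d f(t, B_t) = (f_t + (1/2) f_xx) dt + f_x dB_t. Compute partials of f(t, x) = 9*x^2*sin(t/4)/5:
  f_t(t,x)  = 9*x^2*cos(t/4)/20
  f_x(t,x)  = 18*x*sin(t/4)/5
  f_xx(t,x) = 18*sin(t/4)/5
Assemble drift = f_t + (1/2) f_xx = 9*x^2*cos(t/4)/20 + 9*sin(t/4)/5 and diffusion = f_x = 18*x*sin(t/4)/5. Substituting x = B_t:
  d(9*B_t^2*sin(t/4)/5) = (9*B_t^2*cos(t/4)/20 + 9*sin(t/4)/5) dt + (18*B_t*sin(t/4)/5) dB_t.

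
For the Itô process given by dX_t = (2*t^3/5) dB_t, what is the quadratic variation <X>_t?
<X>_t = 4*t^7/175

For an Itô process dX_t = a(t) dt + b(t) dB_t, the quadratic variation is <X>_t = int_0^t b(s)^2 ds (the drift term does not contribute). Here b(s) = 2*s^3/5, so
  b(s)^2 = 4*s^6/25.
Integrating from 0 to t:
  <X>_t = int_0^t (4*s^6/25) ds = 4*t^7/175.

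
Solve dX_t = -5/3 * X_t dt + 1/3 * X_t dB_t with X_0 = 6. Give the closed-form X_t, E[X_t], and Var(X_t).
X_t = 6 * exp((-31/18) t + (1/3) B_t); E[X_t] = 6*exp(-5*t/3); Var(X_t) = (36*exp(t/9) - 36)*exp(-10*t/3)

For GBM dX = mu X dt + sigma X dB with X_0 = x_0, apply Itô to Y = log X: dY = (mu - sigma^2/2) dt + sigma dB, so Y_t = log(x_0) + (mu - sigma^2/2) t + sigma B_t and hence X_t = x_0 * exp((mu - sigma^2/2) t + sigma B_t).
With mu = -5/3, sigma = 1/3, x_0 = 6, this gives:
  X_t = 6 * exp((-31/18) * t + (1/3) * B_t).
Since sigma*B_t ~ Normal(0, sigma^2 t), E[exp(sigma*B_t)] = exp(sigma^2 t / 2); so E[X_t] = x_0 * exp((mu - sigma^2/2) t) * exp(sigma^2 t / 2) = x_0 * exp(mu t) = 6*exp(-5*t/3).
Var(X_t) = E[X_t^2] - (E[X_t])^2 = x_0^2 * exp(2 mu t) * (exp(sigma^2 t) - 1) = (36*exp(t/9) - 36)*exp(-10*t/3).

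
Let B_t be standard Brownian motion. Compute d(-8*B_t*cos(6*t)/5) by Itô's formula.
d(-8*B_t*cos(6*t)/5) = (48*B_t*sin(6*t)/5) dt + (-8*cos(6*t)/5) dB_t

Itô's formula for f(t, x): d f(t, B_t) = (f_t + (1/2) f_xx) dt + f_x dB_t. Compute partials of f(t, x) = -8*x*cos(6*t)/5:
  f_t(t,x)  = 48*x*sin(6*t)/5
  f_x(t,x)  = -8*cos(6*t)/5
  f_xx(t,x) = 0
Assemble drift = f_t + (1/2) f_xx = 48*x*sin(6*t)/5 and diffusion = f_x = -8*cos(6*t)/5. Substituting x = B_t:
  d(-8*B_t*cos(6*t)/5) = (48*B_t*sin(6*t)/5) dt + (-8*cos(6*t)/5) dB_t.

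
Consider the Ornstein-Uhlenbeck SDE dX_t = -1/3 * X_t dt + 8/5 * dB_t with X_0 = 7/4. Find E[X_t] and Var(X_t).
E[X_t] = 7*exp(-t/3)/4; Var(X_t) = 96/25 - 96*exp(-2*t/3)/25

The OU SDE dX = -theta X dt + sigma dB admits the integrating factor exp(theta t): d(exp(theta t) X_t) = sigma exp(theta t) dB_t. Integrating from 0 to t:
  X_t = x_0 * exp(-theta t) + sigma * int_0^t exp(-theta (t-s)) dB_s.
The Itô integral has mean 0 and (by the Itô isometry) variance sigma^2 * int_0^t exp(-2 theta (t - s)) ds = sigma^2 * (1 - exp(-2 theta t)) / (2 theta).
With theta = 1/3, sigma = 8/5, x_0 = 7/4:
  E[X_t] = 7/4 * exp(-1/3 t) = 7*exp(-t/3)/4
  Var(X_t) = (8/5)^2 * (1 - exp(-2*1/3 t)) / (2 * 1/3) = 96/25 - 96*exp(-2*t/3)/25.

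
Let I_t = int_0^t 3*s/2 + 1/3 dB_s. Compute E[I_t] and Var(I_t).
E[I_t] = 0; Var(I_t) = t*(27*t^2 + 18*t + 4)/36

The Itô integral of a deterministic integrand f(s) has mean 0 because each increment f(s) * (B_{s+ds} - B_s) has mean 0. By the Itô isometry:
  Var( int_0^t f(s) dB_s ) = E[ (int_0^t f(s) dB_s)^2 ] = int_0^t f(s)^2 ds.
Here f(s) = 3*s/2 + 1/3, so f(s)^2 = (9*s + 2)^2/36. Integrate:
  int_0^t ((9*s + 2)^2/36) ds = t*(27*t^2 + 18*t + 4)/36.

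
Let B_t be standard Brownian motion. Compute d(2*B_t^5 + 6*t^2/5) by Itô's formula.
d(2*B_t^5 + 6*t^2/5) = (20*B_t^3 + 12*t/5) dt + (10*B_t^4) dB_t

Itô's formula for f(t, x): d f(t, B_t) = (f_t + (1/2) f_xx) dt + f_x dB_t. Compute partials of f(t, x) = 6*t^2/5 + 2*x^5:
  f_t(t,x)  = 12*t/5
  f_x(t,x)  = 10*x^4
  f_xx(t,x) = 40*x^3
Assemble drift = f_t + (1/2) f_xx = 12*t/5 + 20*x^3 and diffusion = f_x = 10*x^4. Substituting x = B_t:
  d(2*B_t^5 + 6*t^2/5) = (20*B_t^3 + 12*t/5) dt + (10*B_t^4) dB_t.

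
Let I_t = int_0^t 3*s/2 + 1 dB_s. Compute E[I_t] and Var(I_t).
E[I_t] = 0; Var(I_t) = t*(3*t^2 + 6*t + 4)/4

The Itô integral of a deterministic integrand f(s) has mean 0 because each increment f(s) * (B_{s+ds} - B_s) has mean 0. By the Itô isometry:
  Var( int_0^t f(s) dB_s ) = E[ (int_0^t f(s) dB_s)^2 ] = int_0^t f(s)^2 ds.
Here f(s) = 3*s/2 + 1, so f(s)^2 = (3*s + 2)^2/4. Integrate:
  int_0^t ((3*s + 2)^2/4) ds = t*(3*t^2 + 6*t + 4)/4.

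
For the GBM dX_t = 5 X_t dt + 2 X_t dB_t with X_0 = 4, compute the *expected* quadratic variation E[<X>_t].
E[<X>_t] = 32*exp(14*t)/7 - 32/7

<X>_t = int_0^t (2 * X_s)^2 ds. Taking expectation inside the integral: E[<X>_t] = 2^2 * int_0^t E[X_s^2] ds. For GBM, E[X_s^2] = x_0^2 * exp((2 mu + sigma^2) s). Integrating:
  E[<X>_t] = 2^2 * 4^2 * (exp((2*5 + 2^2) t) - 1) / (2*5 + 2^2)
           = 2^2 * 4^2 * (exp(14 t) - 1) / 14 = 32*exp(14*t)/7 - 32/7.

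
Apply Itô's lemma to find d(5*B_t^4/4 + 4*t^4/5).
d(5*B_t^4/4 + 4*t^4/5) = (15*B_t^2/2 + 16*t^3/5) dt + (5*B_t^3) dB_t

Itô's formula for f(t, x): d f(t, B_t) = (f_t + (1/2) f_xx) dt + f_x dB_t. Compute partials of f(t, x) = 4*t^4/5 + 5*x^4/4:
  f_t(t,x)  = 16*t^3/5
  f_x(t,x)  = 5*x^3
  f_xx(t,x) = 15*x^2
Assemble drift = f_t + (1/2) f_xx = 16*t^3/5 + 15*x^2/2 and diffusion = f_x = 5*x^3. Substituting x = B_t:
  d(5*B_t^4/4 + 4*t^4/5) = (15*B_t^2/2 + 16*t^3/5) dt + (5*B_t^3) dB_t.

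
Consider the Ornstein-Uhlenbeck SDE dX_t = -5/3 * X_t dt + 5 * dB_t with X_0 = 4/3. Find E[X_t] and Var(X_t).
E[X_t] = 4*exp(-5*t/3)/3; Var(X_t) = 15/2 - 15*exp(-10*t/3)/2

The OU SDE dX = -theta X dt + sigma dB admits the integrating factor exp(theta t): d(exp(theta t) X_t) = sigma exp(theta t) dB_t. Integrating from 0 to t:
  X_t = x_0 * exp(-theta t) + sigma * int_0^t exp(-theta (t-s)) dB_s.
The Itô integral has mean 0 and (by the Itô isometry) variance sigma^2 * int_0^t exp(-2 theta (t - s)) ds = sigma^2 * (1 - exp(-2 theta t)) / (2 theta).
With theta = 5/3, sigma = 5, x_0 = 4/3:
  E[X_t] = 4/3 * exp(-5/3 t) = 4*exp(-5*t/3)/3
  Var(X_t) = (5)^2 * (1 - exp(-2*5/3 t)) / (2 * 5/3) = 15/2 - 15*exp(-10*t/3)/2.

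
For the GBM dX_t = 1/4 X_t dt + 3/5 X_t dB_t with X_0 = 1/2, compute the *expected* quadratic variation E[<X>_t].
E[<X>_t] = 9*exp(43*t/50)/86 - 9/86

<X>_t = int_0^t ((3/5) * X_s)^2 ds. Taking expectation inside the integral: E[<X>_t] = (3/5)^2 * int_0^t E[X_s^2] ds. For GBM, E[X_s^2] = x_0^2 * exp((2 mu + sigma^2) s). Integrating:
  E[<X>_t] = (3/5)^2 * (1/2)^2 * (exp((2*(1/4) + (3/5)^2) t) - 1) / (2*(1/4) + (3/5)^2)
           = (3/5)^2 * (1/2)^2 * (exp((43/50) t) - 1) / (43/50) = 9*exp(43*t/50)/86 - 9/86.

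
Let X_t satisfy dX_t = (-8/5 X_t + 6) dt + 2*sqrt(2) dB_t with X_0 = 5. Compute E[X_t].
E[X_t] = 15/4 + 5*exp(-8*t/5)/4

Taking expectations and using E[dB_t] = 0, the mean m(t) = E[X_t] satisfies the ODE m'(t) = a m(t) + b with m(0) = x_0. With a = -8/5, b = 6, x_0 = 5, the solution is
  m(t) = x_0 * exp(a t) + (b/a) * (exp(a t) - 1)
       = 5 * exp((-8/5) t) + (6/(-8/5)) * (exp((-8/5) t) - 1)
       = 15/4 + 5*exp(-8*t/5)/4.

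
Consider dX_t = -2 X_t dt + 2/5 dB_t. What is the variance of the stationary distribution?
lim Var(X_t) = 1/25

The OU SDE dX = -theta X dt + sigma dB admits the integrating factor exp(theta t): d(exp(theta t) X_t) = sigma exp(theta t) dB_t. Integrating from 0 to t gives X_t = x_0 * exp(-theta t) + sigma * int_0^t exp(-theta (t-s)) dB_s for any initial x_0. The Itô integral has variance (by the Itô isometry) sigma^2 * int_0^t exp(-2 theta (t - s)) ds = sigma^2 * (1 - exp(-2 theta t)) / (2 theta), independent of x_0.
With theta = 2, sigma = 2/5:
  Var(X_t) = (2/5)^2 * (1 - exp(-2*2 t)) / (2 * 2) = 1/25 - exp(-4*t)/25.
As t -> infinity, exp(-2*2 t) -> 0, so the stationary variance is sigma^2 / (2 theta) = 1/25.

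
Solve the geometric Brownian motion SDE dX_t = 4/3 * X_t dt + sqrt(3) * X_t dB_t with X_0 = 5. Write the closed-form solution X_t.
X_t = 5 * exp((-1/6) * t + (sqrt(3)) * B_t)

For GBM dX = mu X dt + sigma X dB with X_0 = x_0, apply Itô to Y = log X: dY = (mu - sigma^2/2) dt + sigma dB, so Y_t = log(x_0) + (mu - sigma^2/2) t + sigma B_t and hence X_t = x_0 * exp((mu - sigma^2/2) t + sigma B_t).
With mu = 4/3, sigma = sqrt(3), x_0 = 5, this gives:
  X_t = 5 * exp((-1/6) * t + (sqrt(3)) * B_t).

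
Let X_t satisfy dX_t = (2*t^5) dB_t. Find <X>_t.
<X>_t = 4*t^11/11

For an Itô process dX_t = a(t) dt + b(t) dB_t, the quadratic variation is <X>_t = int_0^t b(s)^2 ds (the drift term does not contribute). Here b(s) = 2*s^5, so
  b(s)^2 = 4*s^10.
Integrating from 0 to t:
  <X>_t = int_0^t (4*s^10) ds = 4*t^11/11.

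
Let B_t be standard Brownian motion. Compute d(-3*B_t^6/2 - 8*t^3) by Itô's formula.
d(-3*B_t^6/2 - 8*t^3) = (-45*B_t^4/2 - 24*t^2) dt + (-9*B_t^5) dB_t

Itô's formula for f(t, x): d f(t, B_t) = (f_t + (1/2) f_xx) dt + f_x dB_t. Compute partials of f(t, x) = -8*t^3 - 3*x^6/2:
  f_t(t,x)  = -24*t^2
  f_x(t,x)  = -9*x^5
  f_xx(t,x) = -45*x^4
Assemble drift = f_t + (1/2) f_xx = -24*t^2 - 45*x^4/2 and diffusion = f_x = -9*x^5. Substituting x = B_t:
  d(-3*B_t^6/2 - 8*t^3) = (-45*B_t^4/2 - 24*t^2) dt + (-9*B_t^5) dB_t.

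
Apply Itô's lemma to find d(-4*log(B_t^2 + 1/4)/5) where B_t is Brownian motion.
d(-4*log(B_t^2 + 1/4)/5) = (16*(4*B_t^2 - 1)/(5*(4*B_t^2 + 1)^2)) dt + (-32*B_t/(20*B_t^2 + 5)) dB_t

Itô's formula for f(B_t) gives d f(B_t) = f'(B_t) dB_t + (1/2) f''(B_t) dt. Compute derivatives of f(x) = -4*log(x^2 + 1/4)/5:
  f'(x)  = -32*x/(20*x^2 + 5)
  f''(x) = 32*(4*x^2 - 1)/(5*(4*x^2 + 1)^2)
Substitute x = B_t and multiply the f'' term by 1/2:
  drift     = (1/2) * (32*(4*x^2 - 1)/(5*(4*x^2 + 1)^2)) evaluated at B_t = 16*(4*B_t^2 - 1)/(5*(4*B_t^2 + 1)^2)
  diffusion = (-32*x/(20*x^2 + 5)) evaluated at B_t = -32*B_t/(20*B_t^2 + 5)
Therefore d(-4*log(B_t^2 + 1/4)/5) = (16*(4*B_t^2 - 1)/(5*(4*B_t^2 + 1)^2)) dt + (-32*B_t/(20*B_t^2 + 5)) dB_t.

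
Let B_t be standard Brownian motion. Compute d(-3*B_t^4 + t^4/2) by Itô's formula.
d(-3*B_t^4 + t^4/2) = (-18*B_t^2 + 2*t^3) dt + (-12*B_t^3) dB_t

Itô's formula for f(t, x): d f(t, B_t) = (f_t + (1/2) f_xx) dt + f_x dB_t. Compute partials of f(t, x) = t^4/2 - 3*x^4:
  f_t(t,x)  = 2*t^3
  f_x(t,x)  = -12*x^3
  f_xx(t,x) = -36*x^2
Assemble drift = f_t + (1/2) f_xx = 2*t^3 - 18*x^2 and diffusion = f_x = -12*x^3. Substituting x = B_t:
  d(-3*B_t^4 + t^4/2) = (-18*B_t^2 + 2*t^3) dt + (-12*B_t^3) dB_t.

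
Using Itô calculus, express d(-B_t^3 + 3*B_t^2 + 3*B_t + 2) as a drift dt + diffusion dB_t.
d(-B_t^3 + 3*B_t^2 + 3*B_t + 2) = (3 - 3*B_t) dt + (-3*B_t^2 + 6*B_t + 3) dB_t

Itô's formula for f(B_t) gives d f(B_t) = f'(B_t) dB_t + (1/2) f''(B_t) dt. Compute derivatives of f(x) = -x^3 + 3*x^2 + 3*x + 2:
  f'(x)  = -3*x^2 + 6*x + 3
  f''(x) = 6 - 6*x
Substitute x = B_t and multiply the f'' term by 1/2:
  drift     = (1/2) * (6 - 6*x) evaluated at B_t = 3 - 3*B_t
  diffusion = (-3*x^2 + 6*x + 3) evaluated at B_t = -3*B_t^2 + 6*B_t + 3
Therefore d(-B_t^3 + 3*B_t^2 + 3*B_t + 2) = (3 - 3*B_t) dt + (-3*B_t^2 + 6*B_t + 3) dB_t.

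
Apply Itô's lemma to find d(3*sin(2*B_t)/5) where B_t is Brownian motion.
d(3*sin(2*B_t)/5) = (-6*sin(2*B_t)/5) dt + (6*cos(2*B_t)/5) dB_t

Itô's formula for f(B_t) gives d f(B_t) = f'(B_t) dB_t + (1/2) f''(B_t) dt. Compute derivatives of f(x) = 3*sin(2*x)/5:
  f'(x)  = 6*cos(2*x)/5
  f''(x) = -12*sin(2*x)/5
Substitute x = B_t and multiply the f'' term by 1/2:
  drift     = (1/2) * (-12*sin(2*x)/5) evaluated at B_t = -6*sin(2*B_t)/5
  diffusion = (6*cos(2*x)/5) evaluated at B_t = 6*cos(2*B_t)/5
Therefore d(3*sin(2*B_t)/5) = (-6*sin(2*B_t)/5) dt + (6*cos(2*B_t)/5) dB_t.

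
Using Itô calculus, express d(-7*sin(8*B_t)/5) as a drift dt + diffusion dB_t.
d(-7*sin(8*B_t)/5) = (224*sin(8*B_t)/5) dt + (-56*cos(8*B_t)/5) dB_t

Itô's formula for f(B_t) gives d f(B_t) = f'(B_t) dB_t + (1/2) f''(B_t) dt. Compute derivatives of f(x) = -7*sin(8*x)/5:
  f'(x)  = -56*cos(8*x)/5
  f''(x) = 448*sin(8*x)/5
Substitute x = B_t and multiply the f'' term by 1/2:
  drift     = (1/2) * (448*sin(8*x)/5) evaluated at B_t = 224*sin(8*B_t)/5
  diffusion = (-56*cos(8*x)/5) evaluated at B_t = -56*cos(8*B_t)/5
Therefore d(-7*sin(8*B_t)/5) = (224*sin(8*B_t)/5) dt + (-56*cos(8*B_t)/5) dB_t.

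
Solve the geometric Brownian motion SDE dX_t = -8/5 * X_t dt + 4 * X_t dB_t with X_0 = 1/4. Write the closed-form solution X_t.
X_t = 1/4 * exp((-48/5) * t + (4) * B_t)

For GBM dX = mu X dt + sigma X dB with X_0 = x_0, apply Itô to Y = log X: dY = (mu - sigma^2/2) dt + sigma dB, so Y_t = log(x_0) + (mu - sigma^2/2) t + sigma B_t and hence X_t = x_0 * exp((mu - sigma^2/2) t + sigma B_t).
With mu = -8/5, sigma = 4, x_0 = 1/4, this gives:
  X_t = 1/4 * exp((-48/5) * t + (4) * B_t).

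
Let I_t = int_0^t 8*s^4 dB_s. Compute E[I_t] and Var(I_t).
E[I_t] = 0; Var(I_t) = 64*t^9/9

The Itô integral of a deterministic integrand f(s) has mean 0 because each increment f(s) * (B_{s+ds} - B_s) has mean 0. By the Itô isometry:
  Var( int_0^t f(s) dB_s ) = E[ (int_0^t f(s) dB_s)^2 ] = int_0^t f(s)^2 ds.
Here f(s) = 8*s^4, so f(s)^2 = 64*s^8. Integrate:
  int_0^t (64*s^8) ds = 64*t^9/9.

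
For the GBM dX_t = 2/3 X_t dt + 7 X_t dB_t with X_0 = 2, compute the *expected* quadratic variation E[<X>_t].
E[<X>_t] = 588*exp(151*t/3)/151 - 588/151

<X>_t = int_0^t (7 * X_s)^2 ds. Taking expectation inside the integral: E[<X>_t] = 7^2 * int_0^t E[X_s^2] ds. For GBM, E[X_s^2] = x_0^2 * exp((2 mu + sigma^2) s). Integrating:
  E[<X>_t] = 7^2 * 2^2 * (exp((2*(2/3) + 7^2) t) - 1) / (2*(2/3) + 7^2)
           = 7^2 * 2^2 * (exp((151/3) t) - 1) / (151/3) = 588*exp(151*t/3)/151 - 588/151.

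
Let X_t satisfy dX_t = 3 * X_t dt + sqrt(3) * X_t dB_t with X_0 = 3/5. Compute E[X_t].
E[X_t] = 3*exp(3*t)/5

For GBM dX = mu X dt + sigma X dB with X_0 = x_0, apply Itô to Y = log X: dY = (mu - sigma^2/2) dt + sigma dB, so Y_t = log(x_0) + (mu - sigma^2/2) t + sigma B_t and hence X_t = x_0 * exp((mu - sigma^2/2) t + sigma B_t).
With mu = 3, sigma = sqrt(3), x_0 = 3/5, this gives:
  X_t = 3/5 * exp((3/2) * t + (sqrt(3)) * B_t).
Since sigma*B_t ~ Normal(0, sigma^2 t), E[exp(sigma*B_t)] = exp(sigma^2 t / 2); so E[X_t] = x_0 * exp((mu - sigma^2/2) t) * exp(sigma^2 t / 2) = x_0 * exp(mu t) = 3*exp(3*t)/5.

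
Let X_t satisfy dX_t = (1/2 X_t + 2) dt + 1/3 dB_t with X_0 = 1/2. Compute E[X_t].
E[X_t] = 9*exp(t/2)/2 - 4

Taking expectations and using E[dB_t] = 0, the mean m(t) = E[X_t] satisfies the ODE m'(t) = a m(t) + b with m(0) = x_0. With a = 1/2, b = 2, x_0 = 1/2, the solution is
  m(t) = x_0 * exp(a t) + (b/a) * (exp(a t) - 1)
       = (1/2) * exp((1/2) t) + (2/(1/2)) * (exp((1/2) t) - 1)
       = 9*exp(t/2)/2 - 4.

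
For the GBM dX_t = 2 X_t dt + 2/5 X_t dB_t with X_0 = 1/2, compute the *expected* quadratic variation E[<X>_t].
E[<X>_t] = exp(104*t/25)/104 - 1/104

<X>_t = int_0^t ((2/5) * X_s)^2 ds. Taking expectation inside the integral: E[<X>_t] = (2/5)^2 * int_0^t E[X_s^2] ds. For GBM, E[X_s^2] = x_0^2 * exp((2 mu + sigma^2) s). Integrating:
  E[<X>_t] = (2/5)^2 * (1/2)^2 * (exp((2*2 + (2/5)^2) t) - 1) / (2*2 + (2/5)^2)
           = (2/5)^2 * (1/2)^2 * (exp((104/25) t) - 1) / (104/25) = exp(104*t/25)/104 - 1/104.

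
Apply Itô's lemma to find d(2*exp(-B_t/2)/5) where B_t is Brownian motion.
d(2*exp(-B_t/2)/5) = (exp(-B_t/2)/20) dt + (-exp(-B_t/2)/5) dB_t

Itô's formula for f(B_t) gives d f(B_t) = f'(B_t) dB_t + (1/2) f''(B_t) dt. Compute derivatives of f(x) = 2*exp(-x/2)/5:
  f'(x)  = -exp(-x/2)/5
  f''(x) = exp(-x/2)/10
Substitute x = B_t and multiply the f'' term by 1/2:
  drift     = (1/2) * (exp(-x/2)/10) evaluated at B_t = exp(-B_t/2)/20
  diffusion = (-exp(-x/2)/5) evaluated at B_t = -exp(-B_t/2)/5
Therefore d(2*exp(-B_t/2)/5) = (exp(-B_t/2)/20) dt + (-exp(-B_t/2)/5) dB_t.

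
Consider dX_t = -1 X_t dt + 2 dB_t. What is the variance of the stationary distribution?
lim Var(X_t) = 2

The OU SDE dX = -theta X dt + sigma dB admits the integrating factor exp(theta t): d(exp(theta t) X_t) = sigma exp(theta t) dB_t. Integrating from 0 to t gives X_t = x_0 * exp(-theta t) + sigma * int_0^t exp(-theta (t-s)) dB_s for any initial x_0. The Itô integral has variance (by the Itô isometry) sigma^2 * int_0^t exp(-2 theta (t - s)) ds = sigma^2 * (1 - exp(-2 theta t)) / (2 theta), independent of x_0.
With theta = 1, sigma = 2:
  Var(X_t) = (2)^2 * (1 - exp(-2*1 t)) / (2 * 1) = 2 - 2*exp(-2*t).
As t -> infinity, exp(-2*1 t) -> 0, so the stationary variance is sigma^2 / (2 theta) = 2.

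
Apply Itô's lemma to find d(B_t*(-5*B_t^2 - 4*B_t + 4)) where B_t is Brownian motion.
d(B_t*(-5*B_t^2 - 4*B_t + 4)) = (-15*B_t - 4) dt + (-15*B_t^2 - 8*B_t + 4) dB_t

Itô's formula for f(B_t) gives d f(B_t) = f'(B_t) dB_t + (1/2) f''(B_t) dt. Compute derivatives of f(x) = x*(-5*x^2 - 4*x + 4):
  f'(x)  = -15*x^2 - 8*x + 4
  f''(x) = -30*x - 8
Substitute x = B_t and multiply the f'' term by 1/2:
  drift     = (1/2) * (-30*x - 8) evaluated at B_t = -15*B_t - 4
  diffusion = (-15*x^2 - 8*x + 4) evaluated at B_t = -15*B_t^2 - 8*B_t + 4
Therefore d(B_t*(-5*B_t^2 - 4*B_t + 4)) = (-15*B_t - 4) dt + (-15*B_t^2 - 8*B_t + 4) dB_t.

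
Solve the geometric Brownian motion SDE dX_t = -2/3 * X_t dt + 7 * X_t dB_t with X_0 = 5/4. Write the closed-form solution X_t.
X_t = 5/4 * exp((-151/6) * t + (7) * B_t)

For GBM dX = mu X dt + sigma X dB with X_0 = x_0, apply Itô to Y = log X: dY = (mu - sigma^2/2) dt + sigma dB, so Y_t = log(x_0) + (mu - sigma^2/2) t + sigma B_t and hence X_t = x_0 * exp((mu - sigma^2/2) t + sigma B_t).
With mu = -2/3, sigma = 7, x_0 = 5/4, this gives:
  X_t = 5/4 * exp((-151/6) * t + (7) * B_t).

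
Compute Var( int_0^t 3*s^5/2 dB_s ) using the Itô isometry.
Var = 9*t^11/44

The Itô integral of a deterministic integrand f(s) has mean 0 because each increment f(s) * (B_{s+ds} - B_s) has mean 0. By the Itô isometry:
  Var( int_0^t f(s) dB_s ) = E[ (int_0^t f(s) dB_s)^2 ] = int_0^t f(s)^2 ds.
Here f(s) = 3*s^5/2, so f(s)^2 = 9*s^10/4. Integrate:
  int_0^t (9*s^10/4) ds = 9*t^11/44.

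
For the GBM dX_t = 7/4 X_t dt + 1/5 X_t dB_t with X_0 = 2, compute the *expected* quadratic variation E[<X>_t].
E[<X>_t] = 8*exp(177*t/50)/177 - 8/177

<X>_t = int_0^t ((1/5) * X_s)^2 ds. Taking expectation inside the integral: E[<X>_t] = (1/5)^2 * int_0^t E[X_s^2] ds. For GBM, E[X_s^2] = x_0^2 * exp((2 mu + sigma^2) s). Integrating:
  E[<X>_t] = (1/5)^2 * 2^2 * (exp((2*(7/4) + (1/5)^2) t) - 1) / (2*(7/4) + (1/5)^2)
           = (1/5)^2 * 2^2 * (exp((177/50) t) - 1) / (177/50) = 8*exp(177*t/50)/177 - 8/177.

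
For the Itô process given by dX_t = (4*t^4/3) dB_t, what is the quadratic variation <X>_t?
<X>_t = 16*t^9/81

For an Itô process dX_t = a(t) dt + b(t) dB_t, the quadratic variation is <X>_t = int_0^t b(s)^2 ds (the drift term does not contribute). Here b(s) = 4*s^4/3, so
  b(s)^2 = 16*s^8/9.
Integrating from 0 to t:
  <X>_t = int_0^t (16*s^8/9) ds = 16*t^9/81.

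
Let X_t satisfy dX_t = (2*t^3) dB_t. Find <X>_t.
<X>_t = 4*t^7/7

For an Itô process dX_t = a(t) dt + b(t) dB_t, the quadratic variation is <X>_t = int_0^t b(s)^2 ds (the drift term does not contribute). Here b(s) = 2*s^3, so
  b(s)^2 = 4*s^6.
Integrating from 0 to t:
  <X>_t = int_0^t (4*s^6) ds = 4*t^7/7.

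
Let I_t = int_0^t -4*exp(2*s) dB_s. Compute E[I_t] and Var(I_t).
E[I_t] = 0; Var(I_t) = 4*exp(4*t) - 4

The Itô integral of a deterministic integrand f(s) has mean 0 because each increment f(s) * (B_{s+ds} - B_s) has mean 0. By the Itô isometry:
  Var( int_0^t f(s) dB_s ) = E[ (int_0^t f(s) dB_s)^2 ] = int_0^t f(s)^2 ds.
Here f(s) = -4*exp(2*s), so f(s)^2 = 16*exp(4*s). Integrate:
  int_0^t (16*exp(4*s)) ds = 4*exp(4*t) - 4.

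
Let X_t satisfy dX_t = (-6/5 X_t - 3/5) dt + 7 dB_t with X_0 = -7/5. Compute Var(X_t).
Var(X_t) = 245/12 - 245*exp(-12*t/5)/12

The variance V(t) = Var(X_t) satisfies V'(t) = 2 a V(t) + c^2 with V(0) = 0 (drift coefficient is linear in X, diffusion is constant). With a = -6/5, c = 7, the solution is
  V(t) = (c^2 / (2 a)) * (exp(2 a t) - 1)
       = (7^2 / (2*(-6/5))) * (exp((-12/5) t) - 1)
       = 245/12 - 245*exp(-12*t/5)/12.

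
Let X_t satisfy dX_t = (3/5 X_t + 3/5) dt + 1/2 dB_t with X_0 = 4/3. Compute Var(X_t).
Var(X_t) = 5*exp(6*t/5)/24 - 5/24

The variance V(t) = Var(X_t) satisfies V'(t) = 2 a V(t) + c^2 with V(0) = 0 (drift coefficient is linear in X, diffusion is constant). With a = 3/5, c = 1/2, the solution is
  V(t) = (c^2 / (2 a)) * (exp(2 a t) - 1)
       = ((1/2)^2 / (2*(3/5))) * (exp((6/5) t) - 1)
       = 5*exp(6*t/5)/24 - 5/24.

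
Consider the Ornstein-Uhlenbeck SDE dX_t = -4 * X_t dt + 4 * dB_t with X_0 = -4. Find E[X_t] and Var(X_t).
E[X_t] = -4*exp(-4*t); Var(X_t) = 2 - 2*exp(-8*t)

The OU SDE dX = -theta X dt + sigma dB admits the integrating factor exp(theta t): d(exp(theta t) X_t) = sigma exp(theta t) dB_t. Integrating from 0 to t:
  X_t = x_0 * exp(-theta t) + sigma * int_0^t exp(-theta (t-s)) dB_s.
The Itô integral has mean 0 and (by the Itô isometry) variance sigma^2 * int_0^t exp(-2 theta (t - s)) ds = sigma^2 * (1 - exp(-2 theta t)) / (2 theta).
With theta = 4, sigma = 4, x_0 = -4:
  E[X_t] = -4 * exp(-4 t) = -4*exp(-4*t)
  Var(X_t) = (4)^2 * (1 - exp(-2*4 t)) / (2 * 4) = 2 - 2*exp(-8*t).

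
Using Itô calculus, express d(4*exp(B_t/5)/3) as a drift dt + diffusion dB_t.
d(4*exp(B_t/5)/3) = (2*exp(B_t/5)/75) dt + (4*exp(B_t/5)/15) dB_t

Itô's formula for f(B_t) gives d f(B_t) = f'(B_t) dB_t + (1/2) f''(B_t) dt. Compute derivatives of f(x) = 4*exp(x/5)/3:
  f'(x)  = 4*exp(x/5)/15
  f''(x) = 4*exp(x/5)/75
Substitute x = B_t and multiply the f'' term by 1/2:
  drift     = (1/2) * (4*exp(x/5)/75) evaluated at B_t = 2*exp(B_t/5)/75
  diffusion = (4*exp(x/5)/15) evaluated at B_t = 4*exp(B_t/5)/15
Therefore d(4*exp(B_t/5)/3) = (2*exp(B_t/5)/75) dt + (4*exp(B_t/5)/15) dB_t.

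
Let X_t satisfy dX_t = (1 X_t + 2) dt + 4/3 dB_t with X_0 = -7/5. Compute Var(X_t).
Var(X_t) = 8*exp(2*t)/9 - 8/9

The variance V(t) = Var(X_t) satisfies V'(t) = 2 a V(t) + c^2 with V(0) = 0 (drift coefficient is linear in X, diffusion is constant). With a = 1, c = 4/3, the solution is
  V(t) = (c^2 / (2 a)) * (exp(2 a t) - 1)
       = ((4/3)^2 / (2*1)) * (exp(2 t) - 1)
       = 8*exp(2*t)/9 - 8/9.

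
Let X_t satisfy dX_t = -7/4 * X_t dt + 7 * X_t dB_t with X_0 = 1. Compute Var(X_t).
Var(X_t) = (exp(49*t) - 1)*exp(-7*t/2)

For GBM dX = mu X dt + sigma X dB with X_0 = x_0, apply Itô to Y = log X: dY = (mu - sigma^2/2) dt + sigma dB, so Y_t = log(x_0) + (mu - sigma^2/2) t + sigma B_t and hence X_t = x_0 * exp((mu - sigma^2/2) t + sigma B_t).
With mu = -7/4, sigma = 7, x_0 = 1, this gives:
  X_t = 1 * exp((-105/4) * t + (7) * B_t).
Since sigma*B_t ~ Normal(0, sigma^2 t), E[exp(sigma*B_t)] = exp(sigma^2 t / 2); so E[X_t] = x_0 * exp((mu - sigma^2/2) t) * exp(sigma^2 t / 2) = x_0 * exp(mu t) = exp(-7*t/4).
Var(X_t) = E[X_t^2] - (E[X_t])^2 = x_0^2 * exp(2 mu t) * (exp(sigma^2 t) - 1) = (exp(49*t) - 1)*exp(-7*t/2).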